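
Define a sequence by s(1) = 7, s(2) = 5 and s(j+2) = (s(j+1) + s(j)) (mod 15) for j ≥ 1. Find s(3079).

9

Computing terms: s(1) = 7; s(2) = 5; s(3) = 12; s(4) = 2; s(5) = 14; s(6) = 1; s(7) = 0; s(8) = 1; s(9) = 1; s(10) = 2; s(11) = 3; s(12) = 5; s(13) = 8; s(14) = 13; s(15) = 6; s(16) = 4; s(17) = 10; s(18) = 14; s(19) = 9; s(20) = 8; s(21) = 2; s(22) = 10; s(23) = 12; s(24) = 7; s(25) = 4; s(26) = 11; s(27) = 0; s(28) = 11; s(29) = 11; s(30) = 7; s(31) = 3; s(32) = 10; s(33) = 13; s(34) = 8; s(35) = 6; s(36) = 14; s(37) = 5; s(38) = 4; s(39) = 9; s(40) = 13; s(41) = 7; s(42) = 5.
The sequence repeats with period 40.
So s(3079) = s(1 + ((3079-1) mod 40)) = s(39) = 9.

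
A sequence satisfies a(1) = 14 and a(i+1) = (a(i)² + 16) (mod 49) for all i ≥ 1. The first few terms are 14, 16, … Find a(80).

Listing terms: a(1) = 14, a(2) = 16, a(3) = 27, a(4) = 10, a(5) = 18, a(6) = 46, a(7) = 25, a(8) = 4, a(9) = 32, a(10) = 11, a(11) = 39, a(12) = 18.
Since a(12) = a(5) = 18, the sequence is eventually periodic: after a pre-period of length 4 it cycles with period 7.
For i ≥ 5, a(i) depends only on (i - 5) mod 7. (80 - 5) mod 7 = 5, so a(80) = a(10) = 11.

11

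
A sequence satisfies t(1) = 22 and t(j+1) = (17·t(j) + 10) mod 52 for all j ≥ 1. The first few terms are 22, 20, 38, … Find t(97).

22

Listing terms: t(1) = 22; t(2) = 20; t(3) = 38; t(4) = 32; t(5) = 34; t(6) = 16; t(7) = 22.
Since t(7) = t(1) = 22, the sequence is periodic with period 6.
So t(97) = t(1 + ((97-1) mod 6)) = t(1) = 22.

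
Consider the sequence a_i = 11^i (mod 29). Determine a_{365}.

Computing terms: a_1 = 11,  a_2 = 5,  a_3 = 26,  a_4 = 25,  a_5 = 14,  a_6 = 9,  a_7 = 12,  a_8 = 16,  a_9 = 2,  a_{10} = 22,  a_{11} = 10,  a_{12} = 23,  a_{13} = 21,  a_{14} = 28,  a_{15} = 18,  a_{16} = 24,  a_{17} = 3,  a_{18} = 4,  a_{19} = 15,  a_{20} = 20,  a_{21} = 17,  a_{22} = 13,  a_{23} = 27,  a_{24} = 7,  a_{25} = 19,  a_{26} = 6,  a_{27} = 8,  a_{28} = 1,  a_{29} = 11.
Since a_{29} = a_1 = 11, the sequence is periodic with period 28.
(365 - 1) mod 28 = 0, so a_{365} = a_1 = 11.

11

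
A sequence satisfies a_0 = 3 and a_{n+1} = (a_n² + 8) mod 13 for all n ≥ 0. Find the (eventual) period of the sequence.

3

a_0 = 3, a_1 = 4, a_2 = 11, a_3 = 12, a_4 = 9, a_5 = 11.
Since a_5 = a_2 = 11, the sequence is eventually periodic: after a pre-period of length 2 it cycles with period 3.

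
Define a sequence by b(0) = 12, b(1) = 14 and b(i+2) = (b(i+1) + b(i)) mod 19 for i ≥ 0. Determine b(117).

6

Computing terms: b(0) = 12, b(1) = 14, b(2) = 7, b(3) = 2, b(4) = 9, b(5) = 11, b(6) = 1, b(7) = 12, b(8) = 13, b(9) = 6, b(10) = 0, b(11) = 6, b(12) = 6, b(13) = 12, b(14) = 18, b(15) = 11, b(16) = 10, b(17) = 2, b(18) = 12, b(19) = 14.
The sequence repeats with period 18.
So b(117) = b(0 + ((117-0) mod 18)) = b(9) = 6.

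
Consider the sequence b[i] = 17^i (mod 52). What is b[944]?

We have b[0] = 1, b[1] = 17, b[2] = 29, b[3] = 25, b[4] = 9, b[5] = 49, b[6] = 1.
Since b[6] = b[0] = 1, the sequence is periodic with period 6.
So b[944] = b[0 + ((944-0) mod 6)] = b[2] = 29.

29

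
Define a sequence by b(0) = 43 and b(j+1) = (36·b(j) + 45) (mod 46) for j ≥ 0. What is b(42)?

33

Computing terms: b(0) = 43, b(1) = 29, b(2) = 31, b(3) = 11, b(4) = 27, b(5) = 5, b(6) = 41, b(7) = 3, b(8) = 15, b(9) = 33, b(10) = 37, b(11) = 43.
The sequence repeats with period 11.
So b(42) = b(0 + ((42-0) mod 11)) = b(9) = 33.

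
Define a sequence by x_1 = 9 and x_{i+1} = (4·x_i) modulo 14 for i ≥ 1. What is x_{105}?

x_1 = 9, x_2 = 8, x_3 = 4, x_4 = 2, x_5 = 8.
Since x_5 = x_2 = 8, the sequence is eventually periodic: after a pre-period of length 1 it cycles with period 3.
For i ≥ 2, x_i depends only on (i - 2) mod 3. (105 - 2) mod 3 = 1, so x_{105} = x_3 = 4.

4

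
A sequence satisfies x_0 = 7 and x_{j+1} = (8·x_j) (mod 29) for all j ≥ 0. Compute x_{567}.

We have x_0 = 7, x_1 = 27, x_2 = 13, x_3 = 17, x_4 = 20, x_5 = 15, x_6 = 4, x_7 = 3, x_8 = 24, x_9 = 18, x_{10} = 28, x_{11} = 21, x_{12} = 23, x_{13} = 10, x_{14} = 22, x_{15} = 2, x_{16} = 16, x_{17} = 12, x_{18} = 9, x_{19} = 14, x_{20} = 25, x_{21} = 26, x_{22} = 5, x_{23} = 11, x_{24} = 1, x_{25} = 8, x_{26} = 6, x_{27} = 19, x_{28} = 7.
Since x_{28} = x_0 = 7, the sequence is periodic with period 28.
So x_{567} = x_{0 + ((567-0) mod 28)} = x_7 = 3.

3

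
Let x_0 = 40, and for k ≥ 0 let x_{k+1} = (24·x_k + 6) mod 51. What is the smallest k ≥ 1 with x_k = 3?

We have x_0 = 40, x_1 = 48, x_2 = 36, x_3 = 3, x_4 = 27, x_5 = 42, x_6 = 45, x_7 = 15, x_8 = 9, x_9 = 18, x_{10} = 30, x_{11} = 12, x_{12} = 39, x_{13} = 24, x_{14} = 21, x_{15} = 0, x_{16} = 6, x_{17} = 48.
Since x_{17} = x_1 = 48, the sequence is eventually periodic: after a pre-period of length 1 it cycles with period 16.
The value 3 first appears (with k ≥ 1) at x_3.

3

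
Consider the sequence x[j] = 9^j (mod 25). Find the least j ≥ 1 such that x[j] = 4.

3

Computing terms: x[0] = 1; x[1] = 9; x[2] = 6; x[3] = 4; x[4] = 11; x[5] = 24; x[6] = 16; x[7] = 19; x[8] = 21; x[9] = 14; x[10] = 1.
The sequence repeats with period 10.
The value 4 first appears (with j ≥ 1) at x[3].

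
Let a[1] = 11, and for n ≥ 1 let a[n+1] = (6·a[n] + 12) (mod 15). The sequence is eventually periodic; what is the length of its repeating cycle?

5

Listing terms: a[1] = 11, a[2] = 3, a[3] = 0, a[4] = 12, a[5] = 9, a[6] = 6, a[7] = 3.
Since a[7] = a[2] = 3, the sequence is eventually periodic: after a pre-period of length 1 it cycles with period 5.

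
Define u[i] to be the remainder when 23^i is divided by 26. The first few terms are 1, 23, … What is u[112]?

Listing terms: u[0] = 1, u[1] = 23, u[2] = 9, u[3] = 25, u[4] = 3, u[5] = 17, u[6] = 1.
Since u[6] = u[0] = 1, the sequence is periodic with period 6.
So u[112] = u[0 + ((112-0) mod 6)] = u[4] = 3.

3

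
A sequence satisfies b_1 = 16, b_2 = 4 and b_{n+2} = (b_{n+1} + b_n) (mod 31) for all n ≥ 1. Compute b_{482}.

4

Computing terms: b_1 = 16,  b_2 = 4,  b_3 = 20,  b_4 = 24,  b_5 = 13,  b_6 = 6,  b_7 = 19,  b_8 = 25,  b_9 = 13,  b_{10} = 7,  b_{11} = 20,  b_{12} = 27,  b_{13} = 16,  b_{14} = 12,  b_{15} = 28,  b_{16} = 9,  b_{17} = 6,  b_{18} = 15,  b_{19} = 21,  b_{20} = 5,  b_{21} = 26,  b_{22} = 0,  b_{23} = 26,  b_{24} = 26,  b_{25} = 21,  b_{26} = 16,  b_{27} = 6,  b_{28} = 22,  b_{29} = 28,  b_{30} = 19,  b_{31} = 16,  b_{32} = 4.
The sequence repeats with period 30.
(482 - 1) mod 30 = 1, so b_{482} = b_2 = 4.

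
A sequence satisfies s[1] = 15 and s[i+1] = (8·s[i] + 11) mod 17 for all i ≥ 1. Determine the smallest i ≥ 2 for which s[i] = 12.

2

We have s[1] = 15, s[2] = 12, s[3] = 5, s[4] = 0, s[5] = 11, s[6] = 14, s[7] = 4, s[8] = 9, s[9] = 15.
The sequence repeats with period 8.
The value 12 first appears (with i ≥ 2) at s[2].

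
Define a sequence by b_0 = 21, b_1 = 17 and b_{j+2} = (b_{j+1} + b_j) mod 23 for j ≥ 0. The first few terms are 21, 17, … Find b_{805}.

7

b_0 = 21,  b_1 = 17,  b_2 = 15,  b_3 = 9,  b_4 = 1,  b_5 = 10,  b_6 = 11,  b_7 = 21,  b_8 = 9,  b_9 = 7,  b_{10} = 16,  b_{11} = 0,  b_{12} = 16,  b_{13} = 16,  b_{14} = 9,  b_{15} = 2,  b_{16} = 11,  b_{17} = 13,  b_{18} = 1,  b_{19} = 14,  b_{20} = 15,  b_{21} = 6,  b_{22} = 21,  b_{23} = 4,  b_{24} = 2,  b_{25} = 6,  b_{26} = 8,  b_{27} = 14,  b_{28} = 22,  b_{29} = 13,  b_{30} = 12,  b_{31} = 2,  b_{32} = 14,  b_{33} = 16,  b_{34} = 7,  b_{35} = 0,  b_{36} = 7,  b_{37} = 7,  b_{38} = 14,  b_{39} = 21,  b_{40} = 12,  b_{41} = 10,  b_{42} = 22,  b_{43} = 9,  b_{44} = 8,  b_{45} = 17,  b_{46} = 2,  b_{47} = 19,  b_{48} = 21,  b_{49} = 17.
The sequence repeats with period 48.
So b_{805} = b_{0 + ((805-0) mod 48)} = b_{37} = 7.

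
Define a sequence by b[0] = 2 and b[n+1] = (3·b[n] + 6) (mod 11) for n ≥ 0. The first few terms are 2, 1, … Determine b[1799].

b[0] = 2, b[1] = 1, b[2] = 9, b[3] = 0, b[4] = 6, b[5] = 2.
Since b[5] = b[0] = 2, the sequence is periodic with period 5.
So b[1799] = b[0 + ((1799-0) mod 5)] = b[4] = 6.

6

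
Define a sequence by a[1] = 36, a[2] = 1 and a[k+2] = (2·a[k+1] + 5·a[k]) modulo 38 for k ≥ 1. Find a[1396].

31

We have a[1] = 36,  a[2] = 1,  a[3] = 30,  a[4] = 27,  a[5] = 14,  a[6] = 11,  a[7] = 16,  a[8] = 11,  a[9] = 26,  a[10] = 31,  a[11] = 2,  a[12] = 7,  a[13] = 24,  a[14] = 7,  a[15] = 20,  a[16] = 37,  a[17] = 22,  a[18] = 1,  a[19] = 36,  a[20] = 1.
Since (a[19], a[20]) = (a[1], a[2]) = (36, 1) (two consecutive terms determine the rest), the sequence is periodic with period 18.
So a[1396] = a[1 + ((1396-1) mod 18)] = a[10] = 31.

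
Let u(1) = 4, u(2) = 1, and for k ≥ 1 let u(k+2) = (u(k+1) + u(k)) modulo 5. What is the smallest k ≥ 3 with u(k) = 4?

12

Computing terms: u(1) = 4, u(2) = 1, u(3) = 0, u(4) = 1, u(5) = 1, u(6) = 2, u(7) = 3, u(8) = 0, u(9) = 3, u(10) = 3, u(11) = 1, u(12) = 4, u(13) = 0, u(14) = 4, u(15) = 4, u(16) = 3, u(17) = 2, u(18) = 0, u(19) = 2, u(20) = 2, u(21) = 4, u(22) = 1.
Since (u(21), u(22)) = (u(1), u(2)) = (4, 1) (two consecutive terms determine the rest), the sequence is periodic with period 20.
The value 4 first appears (with k ≥ 3) at u(12).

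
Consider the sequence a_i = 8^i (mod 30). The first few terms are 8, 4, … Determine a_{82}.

4

Computing terms: a_1 = 8, a_2 = 4, a_3 = 2, a_4 = 16, a_5 = 8.
Since a_5 = a_1 = 8, the sequence is periodic with period 4.
(82 - 1) mod 4 = 1, so a_{82} = a_2 = 4.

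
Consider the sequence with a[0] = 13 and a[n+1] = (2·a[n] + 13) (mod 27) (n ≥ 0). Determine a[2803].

3

Listing terms: a[0] = 13,  a[1] = 12,  a[2] = 10,  a[3] = 6,  a[4] = 25,  a[5] = 9,  a[6] = 4,  a[7] = 21,  a[8] = 1,  a[9] = 15,  a[10] = 16,  a[11] = 18,  a[12] = 22,  a[13] = 3,  a[14] = 19,  a[15] = 24,  a[16] = 7,  a[17] = 0,  a[18] = 13.
Since a[18] = a[0] = 13, the sequence is periodic with period 18.
(2803 - 0) mod 18 = 13, so a[2803] = a[13] = 3.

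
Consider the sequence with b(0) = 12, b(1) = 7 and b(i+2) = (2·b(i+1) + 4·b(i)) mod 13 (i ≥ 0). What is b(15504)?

3

b(0) = 12,  b(1) = 7,  b(2) = 10,  b(3) = 9,  b(4) = 6,  b(5) = 9,  b(6) = 3,  b(7) = 3,  b(8) = 5,  b(9) = 9,  b(10) = 12,  b(11) = 8,  b(12) = 12,  b(13) = 4,  b(14) = 4,  b(15) = 11,  b(16) = 12,  b(17) = 3,  b(18) = 2,  b(19) = 3,  b(20) = 1,  b(21) = 1,  b(22) = 6,  b(23) = 3,  b(24) = 4,  b(25) = 7,  b(26) = 4,  b(27) = 10,  b(28) = 10,  b(29) = 8,  b(30) = 4,  b(31) = 1,  b(32) = 5,  b(33) = 1,  b(34) = 9,  b(35) = 9,  b(36) = 2,  b(37) = 1,  b(38) = 10,  b(39) = 11,  b(40) = 10,  b(41) = 12,  b(42) = 12,  b(43) = 7.
The sequence repeats with period 42.
So b(15504) = b(0 + ((15504-0) mod 42)) = b(6) = 3.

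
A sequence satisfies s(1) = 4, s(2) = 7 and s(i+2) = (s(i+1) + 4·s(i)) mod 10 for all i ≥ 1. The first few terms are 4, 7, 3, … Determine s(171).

Listing terms: s(1) = 4,  s(2) = 7,  s(3) = 3,  s(4) = 1,  s(5) = 3,  s(6) = 7,  s(7) = 9,  s(8) = 7,  s(9) = 3.
Since (s(8), s(9)) = (s(2), s(3)) = (7, 3) (two consecutive terms determine the rest), the sequence is eventually periodic: after a pre-period of length 1 it cycles with period 6.
For i ≥ 2, s(i) depends only on (i - 2) mod 6. (171 - 2) mod 6 = 1, so s(171) = s(3) = 3.

3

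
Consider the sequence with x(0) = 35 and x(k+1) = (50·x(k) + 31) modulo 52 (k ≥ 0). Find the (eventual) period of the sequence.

12

Computing terms: x(0) = 35,  x(1) = 13,  x(2) = 5,  x(3) = 21,  x(4) = 41,  x(5) = 1,  x(6) = 29,  x(7) = 25,  x(8) = 33,  x(9) = 17,  x(10) = 49,  x(11) = 37,  x(12) = 9,  x(13) = 13.
Since x(13) = x(1) = 13, the sequence is eventually periodic: after a pre-period of length 1 it cycles with period 12.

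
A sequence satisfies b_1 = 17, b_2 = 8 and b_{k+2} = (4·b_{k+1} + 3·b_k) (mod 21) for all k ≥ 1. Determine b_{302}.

We have b_1 = 17,  b_2 = 8,  b_3 = 20,  b_4 = 20,  b_5 = 14,  b_6 = 11,  b_7 = 2,  b_8 = 20,  b_9 = 2,  b_{10} = 5,  b_{11} = 5,  b_{12} = 14,  b_{13} = 8,  b_{14} = 11,  b_{15} = 5,  b_{16} = 11,  b_{17} = 17,  b_{18} = 17,  b_{19} = 14,  b_{20} = 2,  b_{21} = 8,  b_{22} = 17,  b_{23} = 8.
The sequence repeats with period 21.
So b_{302} = b_{1 + ((302-1) mod 21)} = b_8 = 20.

20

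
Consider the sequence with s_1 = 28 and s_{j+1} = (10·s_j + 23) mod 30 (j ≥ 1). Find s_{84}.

23

Listing terms: s_1 = 28, s_2 = 3, s_3 = 23, s_4 = 13, s_5 = 3.
Since s_5 = s_2 = 3, the sequence is eventually periodic: after a pre-period of length 1 it cycles with period 3.
For j ≥ 2, s_j depends only on (j - 2) mod 3. (84 - 2) mod 3 = 1, so s_{84} = s_3 = 23.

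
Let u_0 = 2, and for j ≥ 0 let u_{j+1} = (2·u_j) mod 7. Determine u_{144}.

Listing terms: u_0 = 2, u_1 = 4, u_2 = 1, u_3 = 2.
The sequence repeats with period 3.
So u_{144} = u_{0 + ((144-0) mod 3)} = u_0 = 2.

2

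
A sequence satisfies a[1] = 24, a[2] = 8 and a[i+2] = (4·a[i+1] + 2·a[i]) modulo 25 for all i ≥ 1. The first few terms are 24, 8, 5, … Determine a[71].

Listing terms: a[1] = 24, a[2] = 8, a[3] = 5, a[4] = 11, a[5] = 4, a[6] = 13, a[7] = 10, a[8] = 16, a[9] = 9, a[10] = 18, a[11] = 15, a[12] = 21, a[13] = 14, a[14] = 23, a[15] = 20, a[16] = 1, a[17] = 19, a[18] = 3, a[19] = 0, a[20] = 6, a[21] = 24, a[22] = 8.
Since (a[21], a[22]) = (a[1], a[2]) = (24, 8) (two consecutive terms determine the rest), the sequence is periodic with period 20.
(71 - 1) mod 20 = 10, so a[71] = a[11] = 15.

15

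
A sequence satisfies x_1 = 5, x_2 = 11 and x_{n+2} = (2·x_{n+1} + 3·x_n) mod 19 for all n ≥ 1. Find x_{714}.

1

Computing terms: x_1 = 5, x_2 = 11, x_3 = 18, x_4 = 12, x_5 = 2, x_6 = 2, x_7 = 10, x_8 = 7, x_9 = 6, x_{10} = 14, x_{11} = 8, x_{12} = 1, x_{13} = 7, x_{14} = 17, x_{15} = 17, x_{16} = 9, x_{17} = 12, x_{18} = 13, x_{19} = 5, x_{20} = 11.
The sequence repeats with period 18.
(714 - 1) mod 18 = 11, so x_{714} = x_{12} = 1.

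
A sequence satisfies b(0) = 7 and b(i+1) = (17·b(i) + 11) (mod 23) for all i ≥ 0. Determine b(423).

17

b(0) = 7, b(1) = 15, b(2) = 13, b(3) = 2, b(4) = 22, b(5) = 17, b(6) = 1, b(7) = 5, b(8) = 4, b(9) = 10, b(10) = 20, b(11) = 6, b(12) = 21, b(13) = 0, b(14) = 11, b(15) = 14, b(16) = 19, b(17) = 12, b(18) = 8, b(19) = 9, b(20) = 3, b(21) = 16, b(22) = 7.
Since b(22) = b(0) = 7, the sequence is periodic with period 22.
(423 - 0) mod 22 = 5, so b(423) = b(5) = 17.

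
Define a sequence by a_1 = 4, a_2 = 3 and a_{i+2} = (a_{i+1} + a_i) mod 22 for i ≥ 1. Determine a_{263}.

7

We have a_1 = 4, a_2 = 3, a_3 = 7, a_4 = 10, a_5 = 17, a_6 = 5, a_7 = 0, a_8 = 5, a_9 = 5, a_{10} = 10, a_{11} = 15, a_{12} = 3, a_{13} = 18, a_{14} = 21, a_{15} = 17, a_{16} = 16, a_{17} = 11, a_{18} = 5, a_{19} = 16, a_{20} = 21, a_{21} = 15, a_{22} = 14, a_{23} = 7, a_{24} = 21, a_{25} = 6, a_{26} = 5, a_{27} = 11, a_{28} = 16, a_{29} = 5, a_{30} = 21, a_{31} = 4, a_{32} = 3.
Since (a_{31}, a_{32}) = (a_1, a_2) = (4, 3) (two consecutive terms determine the rest), the sequence is periodic with period 30.
(263 - 1) mod 30 = 22, so a_{263} = a_{23} = 7.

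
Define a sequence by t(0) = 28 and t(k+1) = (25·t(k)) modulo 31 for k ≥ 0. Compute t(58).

18

t(0) = 28, t(1) = 18, t(2) = 16, t(3) = 28.
Since t(3) = t(0) = 28, the sequence is periodic with period 3.
(58 - 0) mod 3 = 1, so t(58) = t(1) = 18.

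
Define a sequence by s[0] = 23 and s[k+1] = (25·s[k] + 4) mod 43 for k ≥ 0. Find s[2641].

Computing terms: s[0] = 23,  s[1] = 20,  s[2] = 31,  s[3] = 5,  s[4] = 0,  s[5] = 4,  s[6] = 18,  s[7] = 24,  s[8] = 2,  s[9] = 11,  s[10] = 21,  s[11] = 13,  s[12] = 28,  s[13] = 16,  s[14] = 17,  s[15] = 42,  s[16] = 22,  s[17] = 38,  s[18] = 8,  s[19] = 32,  s[20] = 30,  s[21] = 23.
The sequence repeats with period 21.
(2641 - 0) mod 21 = 16, so s[2641] = s[16] = 22.

22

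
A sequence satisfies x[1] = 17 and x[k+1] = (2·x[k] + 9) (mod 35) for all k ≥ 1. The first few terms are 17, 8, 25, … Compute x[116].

Computing terms: x[1] = 17, x[2] = 8, x[3] = 25, x[4] = 24, x[5] = 22, x[6] = 18, x[7] = 10, x[8] = 29, x[9] = 32, x[10] = 3, x[11] = 15, x[12] = 4, x[13] = 17.
The sequence repeats with period 12.
So x[116] = x[1 + ((116-1) mod 12)] = x[8] = 29.

29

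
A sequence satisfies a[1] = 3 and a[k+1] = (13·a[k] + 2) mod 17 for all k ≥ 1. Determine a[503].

8

We have a[1] = 3,  a[2] = 7,  a[3] = 8,  a[4] = 4,  a[5] = 3.
The sequence repeats with period 4.
(503 - 1) mod 4 = 2, so a[503] = a[3] = 8.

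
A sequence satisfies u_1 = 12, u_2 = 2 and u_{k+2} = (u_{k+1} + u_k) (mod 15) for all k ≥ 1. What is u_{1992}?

We have u_1 = 12,  u_2 = 2,  u_3 = 14,  u_4 = 1,  u_5 = 0,  u_6 = 1,  u_7 = 1,  u_8 = 2,  u_9 = 3,  u_{10} = 5,  u_{11} = 8,  u_{12} = 13,  u_{13} = 6,  u_{14} = 4,  u_{15} = 10,  u_{16} = 14,  u_{17} = 9,  u_{18} = 8,  u_{19} = 2,  u_{20} = 10,  u_{21} = 12,  u_{22} = 7,  u_{23} = 4,  u_{24} = 11,  u_{25} = 0,  u_{26} = 11,  u_{27} = 11,  u_{28} = 7,  u_{29} = 3,  u_{30} = 10,  u_{31} = 13,  u_{32} = 8,  u_{33} = 6,  u_{34} = 14,  u_{35} = 5,  u_{36} = 4,  u_{37} = 9,  u_{38} = 13,  u_{39} = 7,  u_{40} = 5,  u_{41} = 12,  u_{42} = 2.
The sequence repeats with period 40.
(1992 - 1) mod 40 = 31, so u_{1992} = u_{32} = 8.

8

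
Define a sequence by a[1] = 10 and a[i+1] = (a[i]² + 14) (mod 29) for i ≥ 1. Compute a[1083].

Listing terms: a[1] = 10; a[2] = 27; a[3] = 18; a[4] = 19; a[5] = 27.
Since a[5] = a[2] = 27, the sequence is eventually periodic: after a pre-period of length 1 it cycles with period 3.
For i ≥ 2, a[i] depends only on (i - 2) mod 3. (1083 - 2) mod 3 = 1, so a[1083] = a[3] = 18.

18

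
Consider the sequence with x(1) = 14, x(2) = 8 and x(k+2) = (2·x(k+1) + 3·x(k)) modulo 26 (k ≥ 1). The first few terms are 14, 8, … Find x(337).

x(1) = 14, x(2) = 8, x(3) = 6, x(4) = 10, x(5) = 12, x(6) = 2, x(7) = 14, x(8) = 8.
Since (x(7), x(8)) = (x(1), x(2)) = (14, 8) (two consecutive terms determine the rest), the sequence is periodic with period 6.
(337 - 1) mod 6 = 0, so x(337) = x(1) = 14.

14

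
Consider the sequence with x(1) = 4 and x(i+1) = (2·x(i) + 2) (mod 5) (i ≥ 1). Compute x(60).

Listing terms: x(1) = 4, x(2) = 0, x(3) = 2, x(4) = 1, x(5) = 4.
Since x(5) = x(1) = 4, the sequence is periodic with period 4.
(60 - 1) mod 4 = 3, so x(60) = x(4) = 1.

1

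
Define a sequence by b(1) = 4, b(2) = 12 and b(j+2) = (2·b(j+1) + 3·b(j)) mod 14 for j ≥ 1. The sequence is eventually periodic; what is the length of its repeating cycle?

We have b(1) = 4, b(2) = 12, b(3) = 8, b(4) = 10, b(5) = 2, b(6) = 6, b(7) = 4, b(8) = 12.
Since (b(7), b(8)) = (b(1), b(2)) = (4, 12) (two consecutive terms determine the rest), the sequence is periodic with period 6.

6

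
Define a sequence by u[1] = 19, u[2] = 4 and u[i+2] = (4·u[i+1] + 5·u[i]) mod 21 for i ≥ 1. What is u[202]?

2

Computing terms: u[1] = 19,  u[2] = 4,  u[3] = 6,  u[4] = 2,  u[5] = 17,  u[6] = 15,  u[7] = 19,  u[8] = 4.
The sequence repeats with period 6.
So u[202] = u[1 + ((202-1) mod 6)] = u[4] = 2.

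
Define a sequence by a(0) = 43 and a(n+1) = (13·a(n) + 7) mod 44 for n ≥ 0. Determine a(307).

24

We have a(0) = 43; a(1) = 38; a(2) = 17; a(3) = 8; a(4) = 23; a(5) = 42; a(6) = 25; a(7) = 24; a(8) = 11; a(9) = 18; a(10) = 21; a(11) = 16; a(12) = 39; a(13) = 30; a(14) = 1; a(15) = 20; a(16) = 3; a(17) = 2; a(18) = 33; a(19) = 40; a(20) = 43.
Since a(20) = a(0) = 43, the sequence is periodic with period 20.
(307 - 0) mod 20 = 7, so a(307) = a(7) = 24.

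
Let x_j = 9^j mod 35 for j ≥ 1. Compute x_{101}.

4

Computing terms: x_1 = 9; x_2 = 11; x_3 = 29; x_4 = 16; x_5 = 4; x_6 = 1; x_7 = 9.
The sequence repeats with period 6.
(101 - 1) mod 6 = 4, so x_{101} = x_5 = 4.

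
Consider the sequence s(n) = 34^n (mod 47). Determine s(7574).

We have s(0) = 1,  s(1) = 34,  s(2) = 28,  s(3) = 12,  s(4) = 32,  s(5) = 7,  s(6) = 3,  s(7) = 8,  s(8) = 37,  s(9) = 36,  s(10) = 2,  s(11) = 21,  s(12) = 9,  s(13) = 24,  s(14) = 17,  s(15) = 14,  s(16) = 6,  s(17) = 16,  s(18) = 27,  s(19) = 25,  s(20) = 4,  s(21) = 42,  s(22) = 18,  s(23) = 1.
The sequence repeats with period 23.
(7574 - 0) mod 23 = 7, so s(7574) = s(7) = 8.

8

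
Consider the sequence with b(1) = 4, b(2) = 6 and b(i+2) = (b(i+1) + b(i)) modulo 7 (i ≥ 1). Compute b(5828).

We have b(1) = 4, b(2) = 6, b(3) = 3, b(4) = 2, b(5) = 5, b(6) = 0, b(7) = 5, b(8) = 5, b(9) = 3, b(10) = 1, b(11) = 4, b(12) = 5, b(13) = 2, b(14) = 0, b(15) = 2, b(16) = 2, b(17) = 4, b(18) = 6.
Since (b(17), b(18)) = (b(1), b(2)) = (4, 6) (two consecutive terms determine the rest), the sequence is periodic with period 16.
(5828 - 1) mod 16 = 3, so b(5828) = b(4) = 2.

2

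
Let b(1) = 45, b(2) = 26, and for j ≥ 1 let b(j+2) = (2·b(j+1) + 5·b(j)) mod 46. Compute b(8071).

Computing terms: b(1) = 45, b(2) = 26, b(3) = 1, b(4) = 40, b(5) = 39, b(6) = 2, b(7) = 15, b(8) = 40, b(9) = 17, b(10) = 4, b(11) = 1, b(12) = 22, b(13) = 3, b(14) = 24, b(15) = 17, b(16) = 16, b(17) = 25, b(18) = 38, b(19) = 17, b(20) = 40, b(21) = 27, b(22) = 24, b(23) = 45, b(24) = 26.
The sequence repeats with period 22.
So b(8071) = b(1 + ((8071-1) mod 22)) = b(19) = 17.

17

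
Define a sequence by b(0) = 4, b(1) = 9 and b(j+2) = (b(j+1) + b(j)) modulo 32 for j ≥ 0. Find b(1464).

4

We have b(0) = 4,  b(1) = 9,  b(2) = 13,  b(3) = 22,  b(4) = 3,  b(5) = 25,  b(6) = 28,  b(7) = 21,  b(8) = 17,  b(9) = 6,  b(10) = 23,  b(11) = 29,  b(12) = 20,  b(13) = 17,  b(14) = 5,  b(15) = 22,  b(16) = 27,  b(17) = 17,  b(18) = 12,  b(19) = 29,  b(20) = 9,  b(21) = 6,  b(22) = 15,  b(23) = 21,  b(24) = 4,  b(25) = 25,  b(26) = 29,  b(27) = 22,  b(28) = 19,  b(29) = 9,  b(30) = 28,  b(31) = 5,  b(32) = 1,  b(33) = 6,  b(34) = 7,  b(35) = 13,  b(36) = 20,  b(37) = 1,  b(38) = 21,  b(39) = 22,  b(40) = 11,  b(41) = 1,  b(42) = 12,  b(43) = 13,  b(44) = 25,  b(45) = 6,  b(46) = 31,  b(47) = 5,  b(48) = 4,  b(49) = 9.
The sequence repeats with period 48.
(1464 - 0) mod 48 = 24, so b(1464) = b(24) = 4.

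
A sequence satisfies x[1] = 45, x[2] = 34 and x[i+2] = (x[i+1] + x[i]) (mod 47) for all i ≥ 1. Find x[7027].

15

Listing terms: x[1] = 45,  x[2] = 34,  x[3] = 32,  x[4] = 19,  x[5] = 4,  x[6] = 23,  x[7] = 27,  x[8] = 3,  x[9] = 30,  x[10] = 33,  x[11] = 16,  x[12] = 2,  x[13] = 18,  x[14] = 20,  x[15] = 38,  x[16] = 11,  x[17] = 2,  x[18] = 13,  x[19] = 15,  x[20] = 28,  x[21] = 43,  x[22] = 24,  x[23] = 20,  x[24] = 44,  x[25] = 17,  x[26] = 14,  x[27] = 31,  x[28] = 45,  x[29] = 29,  x[30] = 27,  x[31] = 9,  x[32] = 36,  x[33] = 45,  x[34] = 34.
The sequence repeats with period 32.
So x[7027] = x[1 + ((7027-1) mod 32)] = x[19] = 15.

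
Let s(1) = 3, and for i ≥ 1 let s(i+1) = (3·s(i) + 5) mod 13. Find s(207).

8

We have s(1) = 3, s(2) = 1, s(3) = 8, s(4) = 3.
The sequence repeats with period 3.
So s(207) = s(1 + ((207-1) mod 3)) = s(3) = 8.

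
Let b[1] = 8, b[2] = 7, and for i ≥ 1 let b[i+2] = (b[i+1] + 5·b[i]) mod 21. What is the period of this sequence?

Listing terms: b[1] = 8, b[2] = 7, b[3] = 5, b[4] = 19, b[5] = 2, b[6] = 13, b[7] = 2, b[8] = 4, b[9] = 14, b[10] = 13, b[11] = 20, b[12] = 1, b[13] = 17, b[14] = 1, b[15] = 2, b[16] = 7, b[17] = 17, b[18] = 10, b[19] = 11, b[20] = 19, b[21] = 11, b[22] = 1, b[23] = 14, b[24] = 19, b[25] = 5, b[26] = 16, b[27] = 20, b[28] = 16, b[29] = 11, b[30] = 7, b[31] = 20, b[32] = 13, b[33] = 8, b[34] = 10, b[35] = 8, b[36] = 16, b[37] = 14, b[38] = 10, b[39] = 17, b[40] = 4, b[41] = 5, b[42] = 4, b[43] = 8, b[44] = 7.
The sequence repeats with period 42.

42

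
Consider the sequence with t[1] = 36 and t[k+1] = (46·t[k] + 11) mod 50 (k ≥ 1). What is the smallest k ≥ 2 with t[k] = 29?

19

We have t[1] = 36; t[2] = 17; t[3] = 43; t[4] = 39; t[5] = 5; t[6] = 41; t[7] = 47; t[8] = 23; t[9] = 19; t[10] = 35; t[11] = 21; t[12] = 27; t[13] = 3; t[14] = 49; t[15] = 15; t[16] = 1; t[17] = 7; t[18] = 33; t[19] = 29; t[20] = 45; t[21] = 31; t[22] = 37; t[23] = 13; t[24] = 9; t[25] = 25; t[26] = 11; t[27] = 17.
Since t[27] = t[2] = 17, the sequence is eventually periodic: after a pre-period of length 1 it cycles with period 25.
The value 29 first appears (with k ≥ 2) at t[19].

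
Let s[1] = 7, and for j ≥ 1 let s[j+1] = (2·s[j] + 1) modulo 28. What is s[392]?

We have s[1] = 7, s[2] = 15, s[3] = 3, s[4] = 7.
The sequence repeats with period 3.
So s[392] = s[1 + ((392-1) mod 3)] = s[2] = 15.

15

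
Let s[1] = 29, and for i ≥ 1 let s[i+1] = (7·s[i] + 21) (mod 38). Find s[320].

34

Computing terms: s[1] = 29, s[2] = 34, s[3] = 31, s[4] = 10, s[5] = 15, s[6] = 12, s[7] = 29.
The sequence repeats with period 6.
(320 - 1) mod 6 = 1, so s[320] = s[2] = 34.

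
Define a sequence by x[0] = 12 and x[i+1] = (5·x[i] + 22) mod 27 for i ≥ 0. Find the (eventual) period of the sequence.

18

Computing terms: x[0] = 12,  x[1] = 1,  x[2] = 0,  x[3] = 22,  x[4] = 24,  x[5] = 7,  x[6] = 3,  x[7] = 10,  x[8] = 18,  x[9] = 4,  x[10] = 15,  x[11] = 16,  x[12] = 21,  x[13] = 19,  x[14] = 9,  x[15] = 13,  x[16] = 6,  x[17] = 25,  x[18] = 12.
Since x[18] = x[0] = 12, the sequence is periodic with period 18.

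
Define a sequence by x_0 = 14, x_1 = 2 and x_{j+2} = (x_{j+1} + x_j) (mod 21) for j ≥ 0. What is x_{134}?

2

x_0 = 14; x_1 = 2; x_2 = 16; x_3 = 18; x_4 = 13; x_5 = 10; x_6 = 2; x_7 = 12; x_8 = 14; x_9 = 5; x_{10} = 19; x_{11} = 3; x_{12} = 1; x_{13} = 4; x_{14} = 5; x_{15} = 9; x_{16} = 14; x_{17} = 2.
The sequence repeats with period 16.
(134 - 0) mod 16 = 6, so x_{134} = x_6 = 2.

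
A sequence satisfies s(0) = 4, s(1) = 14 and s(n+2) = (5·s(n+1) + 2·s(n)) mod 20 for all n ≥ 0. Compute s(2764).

6

Listing terms: s(0) = 4; s(1) = 14; s(2) = 18; s(3) = 18; s(4) = 6; s(5) = 6; s(6) = 2; s(7) = 2; s(8) = 14; s(9) = 14; s(10) = 18.
Since (s(9), s(10)) = (s(1), s(2)) = (14, 18) (two consecutive terms determine the rest), the sequence is eventually periodic: after a pre-period of length 1 it cycles with period 8.
For n ≥ 1, s(n) depends only on (n - 1) mod 8. (2764 - 1) mod 8 = 3, so s(2764) = s(4) = 6.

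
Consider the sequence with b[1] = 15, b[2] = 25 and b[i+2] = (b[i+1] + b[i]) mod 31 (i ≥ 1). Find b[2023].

6

We have b[1] = 15, b[2] = 25, b[3] = 9, b[4] = 3, b[5] = 12, b[6] = 15, b[7] = 27, b[8] = 11, b[9] = 7, b[10] = 18, b[11] = 25, b[12] = 12, b[13] = 6, b[14] = 18, b[15] = 24, b[16] = 11, b[17] = 4, b[18] = 15, b[19] = 19, b[20] = 3, b[21] = 22, b[22] = 25, b[23] = 16, b[24] = 10, b[25] = 26, b[26] = 5, b[27] = 0, b[28] = 5, b[29] = 5, b[30] = 10, b[31] = 15, b[32] = 25.
The sequence repeats with period 30.
(2023 - 1) mod 30 = 12, so b[2023] = b[13] = 6.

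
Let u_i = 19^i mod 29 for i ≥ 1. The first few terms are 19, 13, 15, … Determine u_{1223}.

Listing terms: u_1 = 19,  u_2 = 13,  u_3 = 15,  u_4 = 24,  u_5 = 21,  u_6 = 22,  u_7 = 12,  u_8 = 25,  u_9 = 11,  u_{10} = 6,  u_{11} = 27,  u_{12} = 20,  u_{13} = 3,  u_{14} = 28,  u_{15} = 10,  u_{16} = 16,  u_{17} = 14,  u_{18} = 5,  u_{19} = 8,  u_{20} = 7,  u_{21} = 17,  u_{22} = 4,  u_{23} = 18,  u_{24} = 23,  u_{25} = 2,  u_{26} = 9,  u_{27} = 26,  u_{28} = 1,  u_{29} = 19.
The sequence repeats with period 28.
So u_{1223} = u_{1 + ((1223-1) mod 28)} = u_{19} = 8.

8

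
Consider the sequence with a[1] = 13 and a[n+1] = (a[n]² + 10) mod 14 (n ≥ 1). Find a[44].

We have a[1] = 13; a[2] = 11; a[3] = 5; a[4] = 7; a[5] = 3; a[6] = 5.
Since a[6] = a[3] = 5, the sequence is eventually periodic: after a pre-period of length 2 it cycles with period 3.
For n ≥ 3, a[n] depends only on (n - 3) mod 3. (44 - 3) mod 3 = 2, so a[44] = a[5] = 3.

3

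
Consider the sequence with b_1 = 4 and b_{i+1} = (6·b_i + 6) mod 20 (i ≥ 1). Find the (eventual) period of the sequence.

b_1 = 4; b_2 = 10; b_3 = 6; b_4 = 2; b_5 = 18; b_6 = 14; b_7 = 10.
Since b_7 = b_2 = 10, the sequence is eventually periodic: after a pre-period of length 1 it cycles with period 5.

5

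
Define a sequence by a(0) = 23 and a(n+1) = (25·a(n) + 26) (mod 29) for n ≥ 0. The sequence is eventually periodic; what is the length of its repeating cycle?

Computing terms: a(0) = 23, a(1) = 21, a(2) = 0, a(3) = 26, a(4) = 9, a(5) = 19, a(6) = 8, a(7) = 23.
Since a(7) = a(0) = 23, the sequence is periodic with period 7.

7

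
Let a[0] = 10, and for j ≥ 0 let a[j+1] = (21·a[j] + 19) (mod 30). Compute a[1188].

We have a[0] = 10,  a[1] = 19,  a[2] = 28,  a[3] = 7,  a[4] = 16,  a[5] = 25,  a[6] = 4,  a[7] = 13,  a[8] = 22,  a[9] = 1,  a[10] = 10.
The sequence repeats with period 10.
(1188 - 0) mod 10 = 8, so a[1188] = a[8] = 22.

22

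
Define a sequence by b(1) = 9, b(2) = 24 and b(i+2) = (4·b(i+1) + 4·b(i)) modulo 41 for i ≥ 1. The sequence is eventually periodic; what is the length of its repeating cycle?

Computing terms: b(1) = 9,  b(2) = 24,  b(3) = 9,  b(4) = 9,  b(5) = 31,  b(6) = 37,  b(7) = 26,  b(8) = 6,  b(9) = 5,  b(10) = 3,  b(11) = 32,  b(12) = 17,  b(13) = 32,  b(14) = 32,  b(15) = 10,  b(16) = 4,  b(17) = 15,  b(18) = 35,  b(19) = 36,  b(20) = 38,  b(21) = 9,  b(22) = 24.
Since (b(21), b(22)) = (b(1), b(2)) = (9, 24) (two consecutive terms determine the rest), the sequence is periodic with period 20.

20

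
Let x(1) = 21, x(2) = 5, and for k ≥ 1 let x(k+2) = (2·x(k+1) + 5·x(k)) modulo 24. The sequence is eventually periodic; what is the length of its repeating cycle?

x(1) = 21,  x(2) = 5,  x(3) = 19,  x(4) = 15,  x(5) = 5,  x(6) = 13,  x(7) = 3,  x(8) = 23,  x(9) = 13,  x(10) = 21,  x(11) = 11,  x(12) = 7,  x(13) = 21,  x(14) = 5.
The sequence repeats with period 12.

12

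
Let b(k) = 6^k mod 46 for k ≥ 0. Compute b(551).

6

We have b(0) = 1; b(1) = 6; b(2) = 36; b(3) = 32; b(4) = 8; b(5) = 2; b(6) = 12; b(7) = 26; b(8) = 18; b(9) = 16; b(10) = 4; b(11) = 24; b(12) = 6.
Since b(12) = b(1) = 6, the sequence is eventually periodic: after a pre-period of length 1 it cycles with period 11.
For k ≥ 1, b(k) depends only on (k - 1) mod 11. (551 - 1) mod 11 = 0, so b(551) = b(1) = 6.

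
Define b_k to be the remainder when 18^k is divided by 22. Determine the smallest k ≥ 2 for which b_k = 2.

Computing terms: b_1 = 18,  b_2 = 16,  b_3 = 2,  b_4 = 14,  b_5 = 10,  b_6 = 4,  b_7 = 6,  b_8 = 20,  b_9 = 8,  b_{10} = 12,  b_{11} = 18.
The sequence repeats with period 10.
The value 2 first appears (with k ≥ 2) at b_3.

3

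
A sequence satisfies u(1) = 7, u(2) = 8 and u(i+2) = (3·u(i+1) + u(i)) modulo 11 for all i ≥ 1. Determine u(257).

7

Listing terms: u(1) = 7,  u(2) = 8,  u(3) = 9,  u(4) = 2,  u(5) = 4,  u(6) = 3,  u(7) = 2,  u(8) = 9,  u(9) = 7,  u(10) = 8.
Since (u(9), u(10)) = (u(1), u(2)) = (7, 8) (two consecutive terms determine the rest), the sequence is periodic with period 8.
So u(257) = u(1 + ((257-1) mod 8)) = u(1) = 7.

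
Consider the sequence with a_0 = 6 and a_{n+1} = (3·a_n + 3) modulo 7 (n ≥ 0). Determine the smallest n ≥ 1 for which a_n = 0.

Computing terms: a_0 = 6, a_1 = 0, a_2 = 3, a_3 = 5, a_4 = 4, a_5 = 1, a_6 = 6.
Since a_6 = a_0 = 6, the sequence is periodic with period 6.
The value 0 first appears (with n ≥ 1) at a_1.

1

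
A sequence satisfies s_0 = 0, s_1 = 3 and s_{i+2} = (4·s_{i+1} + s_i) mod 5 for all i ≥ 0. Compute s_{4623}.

We have s_0 = 0, s_1 = 3, s_2 = 2, s_3 = 1, s_4 = 1, s_5 = 0, s_6 = 1, s_7 = 4, s_8 = 2, s_9 = 2, s_{10} = 0, s_{11} = 2, s_{12} = 3, s_{13} = 4, s_{14} = 4, s_{15} = 0, s_{16} = 4, s_{17} = 1, s_{18} = 3, s_{19} = 3, s_{20} = 0, s_{21} = 3.
Since (s_{20}, s_{21}) = (s_0, s_1) = (0, 3) (two consecutive terms determine the rest), the sequence is periodic with period 20.
So s_{4623} = s_{0 + ((4623-0) mod 20)} = s_3 = 1.

1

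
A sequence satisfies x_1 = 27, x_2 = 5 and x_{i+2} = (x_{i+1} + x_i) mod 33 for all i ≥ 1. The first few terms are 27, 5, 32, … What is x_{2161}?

x_1 = 27,  x_2 = 5,  x_3 = 32,  x_4 = 4,  x_5 = 3,  x_6 = 7,  x_7 = 10,  x_8 = 17,  x_9 = 27,  x_{10} = 11,  x_{11} = 5,  x_{12} = 16,  x_{13} = 21,  x_{14} = 4,  x_{15} = 25,  x_{16} = 29,  x_{17} = 21,  x_{18} = 17,  x_{19} = 5,  x_{20} = 22,  x_{21} = 27,  x_{22} = 16,  x_{23} = 10,  x_{24} = 26,  x_{25} = 3,  x_{26} = 29,  x_{27} = 32,  x_{28} = 28,  x_{29} = 27,  x_{30} = 22,  x_{31} = 16,  x_{32} = 5,  x_{33} = 21,  x_{34} = 26,  x_{35} = 14,  x_{36} = 7,  x_{37} = 21,  x_{38} = 28,  x_{39} = 16,  x_{40} = 11,  x_{41} = 27,  x_{42} = 5.
Since (x_{41}, x_{42}) = (x_1, x_2) = (27, 5) (two consecutive terms determine the rest), the sequence is periodic with period 40.
So x_{2161} = x_{1 + ((2161-1) mod 40)} = x_1 = 27.

27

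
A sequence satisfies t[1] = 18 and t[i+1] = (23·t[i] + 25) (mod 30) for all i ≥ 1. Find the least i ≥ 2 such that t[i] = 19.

2

Listing terms: t[1] = 18; t[2] = 19; t[3] = 12; t[4] = 1; t[5] = 18.
The sequence repeats with period 4.
The value 19 first appears (with i ≥ 2) at t[2].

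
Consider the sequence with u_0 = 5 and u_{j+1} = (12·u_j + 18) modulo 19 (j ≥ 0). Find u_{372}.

5

Listing terms: u_0 = 5,  u_1 = 2,  u_2 = 4,  u_3 = 9,  u_4 = 12,  u_5 = 10,  u_6 = 5.
Since u_6 = u_0 = 5, the sequence is periodic with period 6.
So u_{372} = u_{0 + ((372-0) mod 6)} = u_0 = 5.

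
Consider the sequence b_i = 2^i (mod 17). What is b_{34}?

4

Listing terms: b_0 = 1,  b_1 = 2,  b_2 = 4,  b_3 = 8,  b_4 = 16,  b_5 = 15,  b_6 = 13,  b_7 = 9,  b_8 = 1.
Since b_8 = b_0 = 1, the sequence is periodic with period 8.
So b_{34} = b_{0 + ((34-0) mod 8)} = b_2 = 4.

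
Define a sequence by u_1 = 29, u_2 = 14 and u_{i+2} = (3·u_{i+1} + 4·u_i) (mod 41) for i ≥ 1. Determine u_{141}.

29

u_1 = 29, u_2 = 14, u_3 = 35, u_4 = 38, u_5 = 8, u_6 = 12, u_7 = 27, u_8 = 6, u_9 = 3, u_{10} = 33, u_{11} = 29, u_{12} = 14.
The sequence repeats with period 10.
(141 - 1) mod 10 = 0, so u_{141} = u_1 = 29.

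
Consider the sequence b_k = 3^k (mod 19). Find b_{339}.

12

We have b_0 = 1; b_1 = 3; b_2 = 9; b_3 = 8; b_4 = 5; b_5 = 15; b_6 = 7; b_7 = 2; b_8 = 6; b_9 = 18; b_{10} = 16; b_{11} = 10; b_{12} = 11; b_{13} = 14; b_{14} = 4; b_{15} = 12; b_{16} = 17; b_{17} = 13; b_{18} = 1.
The sequence repeats with period 18.
(339 - 0) mod 18 = 15, so b_{339} = b_{15} = 12.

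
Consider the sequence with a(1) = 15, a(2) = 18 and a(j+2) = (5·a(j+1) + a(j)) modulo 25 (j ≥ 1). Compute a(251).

15

Listing terms: a(1) = 15, a(2) = 18, a(3) = 5, a(4) = 18, a(5) = 20, a(6) = 18, a(7) = 10, a(8) = 18, a(9) = 0, a(10) = 18, a(11) = 15, a(12) = 18.
The sequence repeats with period 10.
So a(251) = a(1 + ((251-1) mod 10)) = a(1) = 15.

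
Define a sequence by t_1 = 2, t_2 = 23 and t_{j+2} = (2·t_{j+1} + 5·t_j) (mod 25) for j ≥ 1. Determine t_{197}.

24

We have t_1 = 2,  t_2 = 23,  t_3 = 6,  t_4 = 2,  t_5 = 9,  t_6 = 3,  t_7 = 1,  t_8 = 17,  t_9 = 14,  t_{10} = 13,  t_{11} = 21,  t_{12} = 7,  t_{13} = 19,  t_{14} = 23,  t_{15} = 16,  t_{16} = 22,  t_{17} = 24,  t_{18} = 8,  t_{19} = 11,  t_{20} = 12,  t_{21} = 4,  t_{22} = 18,  t_{23} = 6,  t_{24} = 2.
Since (t_{23}, t_{24}) = (t_3, t_4) = (6, 2) (two consecutive terms determine the rest), the sequence is eventually periodic: after a pre-period of length 2 it cycles with period 20.
For j ≥ 3, t_j depends only on (j - 3) mod 20. (197 - 3) mod 20 = 14, so t_{197} = t_{17} = 24.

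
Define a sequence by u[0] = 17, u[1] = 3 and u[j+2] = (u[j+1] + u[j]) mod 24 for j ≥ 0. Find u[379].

23

Computing terms: u[0] = 17; u[1] = 3; u[2] = 20; u[3] = 23; u[4] = 19; u[5] = 18; u[6] = 13; u[7] = 7; u[8] = 20; u[9] = 3; u[10] = 23; u[11] = 2; u[12] = 1; u[13] = 3; u[14] = 4; u[15] = 7; u[16] = 11; u[17] = 18; u[18] = 5; u[19] = 23; u[20] = 4; u[21] = 3; u[22] = 7; u[23] = 10; u[24] = 17; u[25] = 3.
Since (u[24], u[25]) = (u[0], u[1]) = (17, 3) (two consecutive terms determine the rest), the sequence is periodic with period 24.
So u[379] = u[0 + ((379-0) mod 24)] = u[19] = 23.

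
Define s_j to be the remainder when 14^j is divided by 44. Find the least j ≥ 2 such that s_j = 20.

Listing terms: s_1 = 14,  s_2 = 20,  s_3 = 16,  s_4 = 4,  s_5 = 12,  s_6 = 36,  s_7 = 20.
Since s_7 = s_2 = 20, the sequence is eventually periodic: after a pre-period of length 1 it cycles with period 5.
The value 20 first appears (with j ≥ 2) at s_2.

2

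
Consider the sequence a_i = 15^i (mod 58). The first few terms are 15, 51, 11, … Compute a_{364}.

Computing terms: a_1 = 15,  a_2 = 51,  a_3 = 11,  a_4 = 49,  a_5 = 39,  a_6 = 5,  a_7 = 17,  a_8 = 23,  a_9 = 55,  a_{10} = 13,  a_{11} = 21,  a_{12} = 25,  a_{13} = 27,  a_{14} = 57,  a_{15} = 43,  a_{16} = 7,  a_{17} = 47,  a_{18} = 9,  a_{19} = 19,  a_{20} = 53,  a_{21} = 41,  a_{22} = 35,  a_{23} = 3,  a_{24} = 45,  a_{25} = 37,  a_{26} = 33,  a_{27} = 31,  a_{28} = 1,  a_{29} = 15.
The sequence repeats with period 28.
So a_{364} = a_{1 + ((364-1) mod 28)} = a_{28} = 1.

1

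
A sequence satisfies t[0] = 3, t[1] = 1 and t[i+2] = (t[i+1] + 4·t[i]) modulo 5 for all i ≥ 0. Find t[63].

t[0] = 3,  t[1] = 1,  t[2] = 3,  t[3] = 2,  t[4] = 4,  t[5] = 2,  t[6] = 3,  t[7] = 1.
The sequence repeats with period 6.
(63 - 0) mod 6 = 3, so t[63] = t[3] = 2.

2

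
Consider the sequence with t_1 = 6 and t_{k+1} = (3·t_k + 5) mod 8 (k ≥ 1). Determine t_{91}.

2

Computing terms: t_1 = 6,  t_2 = 7,  t_3 = 2,  t_4 = 3,  t_5 = 6.
The sequence repeats with period 4.
(91 - 1) mod 4 = 2, so t_{91} = t_3 = 2.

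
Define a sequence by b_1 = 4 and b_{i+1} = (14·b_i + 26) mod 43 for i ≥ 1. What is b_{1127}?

Computing terms: b_1 = 4; b_2 = 39; b_3 = 13; b_4 = 36; b_5 = 14; b_6 = 7; b_7 = 38; b_8 = 42; b_9 = 12; b_{10} = 22; b_{11} = 33; b_{12} = 15; b_{13} = 21; b_{14} = 19; b_{15} = 34; b_{16} = 29; b_{17} = 2; b_{18} = 11; b_{19} = 8; b_{20} = 9; b_{21} = 23; b_{22} = 4.
Since b_{22} = b_1 = 4, the sequence is periodic with period 21.
(1127 - 1) mod 21 = 13, so b_{1127} = b_{14} = 19.

19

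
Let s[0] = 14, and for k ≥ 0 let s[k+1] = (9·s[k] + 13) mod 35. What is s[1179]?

14

s[0] = 14,  s[1] = 34,  s[2] = 4,  s[3] = 14.
The sequence repeats with period 3.
(1179 - 0) mod 3 = 0, so s[1179] = s[0] = 14.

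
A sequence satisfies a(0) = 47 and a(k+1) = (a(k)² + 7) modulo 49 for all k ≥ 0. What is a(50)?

We have a(0) = 47; a(1) = 11; a(2) = 30; a(3) = 25; a(4) = 44; a(5) = 32; a(6) = 2; a(7) = 11.
Since a(7) = a(1) = 11, the sequence is eventually periodic: after a pre-period of length 1 it cycles with period 6.
For k ≥ 1, a(k) depends only on (k - 1) mod 6. (50 - 1) mod 6 = 1, so a(50) = a(2) = 30.

30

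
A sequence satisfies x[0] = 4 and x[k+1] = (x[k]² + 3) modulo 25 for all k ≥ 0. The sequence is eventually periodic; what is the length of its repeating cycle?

4

Listing terms: x[0] = 4; x[1] = 19; x[2] = 14; x[3] = 24; x[4] = 4.
Since x[4] = x[0] = 4, the sequence is periodic with period 4.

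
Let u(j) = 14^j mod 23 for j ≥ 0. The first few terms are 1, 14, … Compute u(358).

Computing terms: u(0) = 1,  u(1) = 14,  u(2) = 12,  u(3) = 7,  u(4) = 6,  u(5) = 15,  u(6) = 3,  u(7) = 19,  u(8) = 13,  u(9) = 21,  u(10) = 18,  u(11) = 22,  u(12) = 9,  u(13) = 11,  u(14) = 16,  u(15) = 17,  u(16) = 8,  u(17) = 20,  u(18) = 4,  u(19) = 10,  u(20) = 2,  u(21) = 5,  u(22) = 1.
Since u(22) = u(0) = 1, the sequence is periodic with period 22.
(358 - 0) mod 22 = 6, so u(358) = u(6) = 3.

3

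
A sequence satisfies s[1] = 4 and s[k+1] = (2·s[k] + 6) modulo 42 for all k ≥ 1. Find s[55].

4

We have s[1] = 4,  s[2] = 14,  s[3] = 34,  s[4] = 32,  s[5] = 28,  s[6] = 20,  s[7] = 4.
The sequence repeats with period 6.
(55 - 1) mod 6 = 0, so s[55] = s[1] = 4.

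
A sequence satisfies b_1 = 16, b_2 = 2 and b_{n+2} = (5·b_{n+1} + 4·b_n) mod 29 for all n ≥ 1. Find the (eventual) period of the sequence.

Computing terms: b_1 = 16, b_2 = 2, b_3 = 16, b_4 = 1, b_5 = 11, b_6 = 1, b_7 = 20, b_8 = 17, b_9 = 20, b_{10} = 23, b_{11} = 21, b_{12} = 23, b_{13} = 25, b_{14} = 14, b_{15} = 25, b_{16} = 7, b_{17} = 19, b_{18} = 7, b_{19} = 24, b_{20} = 3, b_{21} = 24, b_{22} = 16, b_{23} = 2.
The sequence repeats with period 21.

21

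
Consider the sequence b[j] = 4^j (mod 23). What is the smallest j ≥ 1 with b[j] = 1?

b[0] = 1,  b[1] = 4,  b[2] = 16,  b[3] = 18,  b[4] = 3,  b[5] = 12,  b[6] = 2,  b[7] = 8,  b[8] = 9,  b[9] = 13,  b[10] = 6,  b[11] = 1.
The sequence repeats with period 11.
The value 1 next appears (with j ≥ 1) at b[11].

11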